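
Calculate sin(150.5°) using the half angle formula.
sin(150.5°) = √((1 - cos 301°)/2) = 0.4924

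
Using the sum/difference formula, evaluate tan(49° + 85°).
tan(49° + 85°) = (tan 49° + tan 85°)/(1 - tan 49° tan 85°) = -1.036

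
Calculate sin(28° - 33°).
sin(28° - 33°) = sin 28° cos 33° - cos 28° sin 33° = -0.08716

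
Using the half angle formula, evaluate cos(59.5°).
cos(59.5°) = √((1 + cos 119°)/2) = 0.5075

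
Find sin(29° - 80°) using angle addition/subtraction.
sin(29° - 80°) = sin 29° cos 80° - cos 29° sin 80° = -0.7771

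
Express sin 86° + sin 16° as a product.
sin 86° + sin 16° = 2 sin(51°) cos(35°)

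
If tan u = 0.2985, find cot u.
cot u = 1/tan u = 3.35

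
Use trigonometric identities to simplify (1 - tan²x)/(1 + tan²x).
(1 - tan²x)/(1 + tan²x) = cos(2x) (using Double angle)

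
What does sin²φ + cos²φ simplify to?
sin²φ + cos²φ = 1 (using Pythagorean identity)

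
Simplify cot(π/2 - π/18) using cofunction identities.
cot(π/2 - π/18) = tan(π/18)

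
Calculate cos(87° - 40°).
cos(87° - 40°) = cos 87° cos 40° + sin 87° sin 40° = 0.682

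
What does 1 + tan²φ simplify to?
1 + tan²φ = sec²φ (using Pythagorean identity)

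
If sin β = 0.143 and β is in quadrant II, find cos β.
cos β = -0.9897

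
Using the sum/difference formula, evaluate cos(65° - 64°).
cos(65° - 64°) = cos 65° cos 64° + sin 65° sin 64° = 0.9998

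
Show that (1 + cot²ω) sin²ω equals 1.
LHS = csc²ω · sin²ω = (1/sin²ω) · sin²ω = 1 = RHS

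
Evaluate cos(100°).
cos(100°) = -0.1736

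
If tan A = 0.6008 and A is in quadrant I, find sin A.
sin A = 0.515 (using tan²A + 1 = sec²A)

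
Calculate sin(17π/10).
sin(17π/10) = -0.809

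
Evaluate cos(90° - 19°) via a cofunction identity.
cos(90° - 19°) = sin(19°) = 0.3256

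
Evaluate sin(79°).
sin(79°) = 0.9816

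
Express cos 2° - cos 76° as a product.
cos 2° - cos 76° = -2 sin(39°) sin(-37°)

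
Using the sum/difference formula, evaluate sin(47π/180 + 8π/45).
sin(47π/180 + 8π/45) = sin 47π/180 cos 8π/45 + cos 47π/180 sin 8π/45 = 0.9816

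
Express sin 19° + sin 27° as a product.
sin 19° + sin 27° = 2 sin(23°) cos(-4°)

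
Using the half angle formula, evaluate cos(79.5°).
cos(79.5°) = √((1 + cos 159°)/2) = 0.1822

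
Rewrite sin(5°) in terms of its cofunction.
sin(5°) = cos(90° - 5°) = cos(85°)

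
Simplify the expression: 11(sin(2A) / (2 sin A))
11(sin(2A) / (2 sin A)) = 11(cos A) (using Double angle)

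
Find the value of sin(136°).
sin(136°) = 0.6947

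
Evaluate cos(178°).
cos(178°) = -0.9994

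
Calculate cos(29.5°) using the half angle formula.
cos(29.5°) = √((1 + cos 59°)/2) = 0.8704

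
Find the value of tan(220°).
tan(220°) = 0.8391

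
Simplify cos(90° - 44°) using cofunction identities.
cos(90° - 44°) = sin(44°)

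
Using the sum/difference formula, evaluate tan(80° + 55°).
tan(80° + 55°) = (tan 80° + tan 55°)/(1 - tan 80° tan 55°) = -1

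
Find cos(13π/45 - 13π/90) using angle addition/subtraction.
cos(13π/45 - 13π/90) = cos 13π/45 cos 13π/90 + sin 13π/45 sin 13π/90 = 0.8988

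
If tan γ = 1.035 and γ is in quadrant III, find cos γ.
cos γ = -0.6948 (using tan²γ + 1 = sec²γ)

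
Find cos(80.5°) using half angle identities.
cos(80.5°) = √((1 + cos 161°)/2) = 0.165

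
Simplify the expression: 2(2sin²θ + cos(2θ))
2(2sin²θ + cos(2θ)) = 2 (using Double angle)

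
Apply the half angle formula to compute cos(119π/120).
cos(119π/120) = -√((1 + cos 119π/60)/2) = -0.9997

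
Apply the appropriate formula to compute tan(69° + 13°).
tan(69° + 13°) = (tan 69° + tan 13°)/(1 - tan 69° tan 13°) = 7.115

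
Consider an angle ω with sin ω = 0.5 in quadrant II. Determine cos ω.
cos ω = ±√(1 - sin²ω) = -0.866 (negative in QII)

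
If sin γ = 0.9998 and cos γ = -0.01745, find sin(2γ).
sin(2γ) = 2 sin γ cos γ = -0.03489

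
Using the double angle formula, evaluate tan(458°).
tan(458°) = 2 tan 229° / (1 - tan²229°) = -7.115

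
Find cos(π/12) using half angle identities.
cos(π/12) = √((1 + cos π/6)/2) = (√6+√2)/4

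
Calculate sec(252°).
sec(252°) = -3.236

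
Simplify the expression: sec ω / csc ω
sec ω / csc ω = tan ω (using Reciprocal identities)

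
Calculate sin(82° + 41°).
sin(82° + 41°) = sin 82° cos 41° + cos 82° sin 41° = 0.8387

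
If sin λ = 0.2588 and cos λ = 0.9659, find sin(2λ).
sin(2λ) = 2 sin λ cos λ = 0.4999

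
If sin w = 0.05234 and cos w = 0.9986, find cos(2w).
cos(2w) = cos²w - sin²w = 0.9945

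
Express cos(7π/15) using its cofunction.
cos(7π/15) = sin(π/2 - 7π/15) = sin(π/30)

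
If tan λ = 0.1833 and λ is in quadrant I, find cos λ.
cos λ = 0.9836 (using tan²λ + 1 = sec²λ)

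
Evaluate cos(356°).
cos(356°) = 0.9976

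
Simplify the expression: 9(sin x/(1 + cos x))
9(sin x/(1 + cos x)) = 9(tan(x/2)) (using Half angle)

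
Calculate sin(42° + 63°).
sin(42° + 63°) = sin 42° cos 63° + cos 42° sin 63° = (√6+√2)/4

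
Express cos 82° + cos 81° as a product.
cos 82° + cos 81° = 2 cos(81.5°) cos(0.5°)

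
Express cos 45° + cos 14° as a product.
cos 45° + cos 14° = 2 cos(29.5°) cos(15.5°)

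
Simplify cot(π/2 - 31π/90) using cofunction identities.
cot(π/2 - 31π/90) = tan(31π/90)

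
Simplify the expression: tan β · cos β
tan β · cos β = sin β (using Quotient identity)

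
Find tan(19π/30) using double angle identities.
tan(19π/30) = 2 tan 19π/60 / (1 - tan²19π/60) = -2.246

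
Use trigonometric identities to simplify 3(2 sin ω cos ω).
3(2 sin ω cos ω) = 3(sin(2ω)) (using Double angle)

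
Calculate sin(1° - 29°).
sin(1° - 29°) = sin 1° cos 29° - cos 1° sin 29° = -0.4695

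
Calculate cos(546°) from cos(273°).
cos(546°) = cos²273° - sin²273° = -0.9945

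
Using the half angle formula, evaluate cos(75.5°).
cos(75.5°) = √((1 + cos 151°)/2) = 0.2504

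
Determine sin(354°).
sin(354°) = -0.1045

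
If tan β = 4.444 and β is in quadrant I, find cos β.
cos β = 0.2195 (using tan²β + 1 = sec²β)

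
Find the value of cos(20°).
cos(20°) = 0.9397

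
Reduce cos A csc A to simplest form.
cos A csc A = cot A (using Reciprocal + quotient)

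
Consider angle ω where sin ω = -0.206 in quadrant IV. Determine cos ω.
cos ω = √(1 - sin²ω) = 0.9786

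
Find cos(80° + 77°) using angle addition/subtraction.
cos(80° + 77°) = cos 80° cos 77° - sin 80° sin 77° = -0.9205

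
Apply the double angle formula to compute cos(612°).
cos(612°) = cos²306° - sin²306° = -0.309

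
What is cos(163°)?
cos(163°) = -0.9563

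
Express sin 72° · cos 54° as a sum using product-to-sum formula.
sin 72° cos 54° = (1/2)[sin(72°+54°) + sin(72°-54°)]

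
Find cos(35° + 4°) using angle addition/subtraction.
cos(35° + 4°) = cos 35° cos 4° - sin 35° sin 4° = 0.7771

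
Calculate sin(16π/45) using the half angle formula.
sin(16π/45) = √((1 - cos 32π/45)/2) = 0.8988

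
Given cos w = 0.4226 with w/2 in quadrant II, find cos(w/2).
cos(w/2) = ±√((1 + cos w)/2); negative since w/2 ∈ QII, so cos(w/2) = -0.8434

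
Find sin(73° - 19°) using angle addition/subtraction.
sin(73° - 19°) = sin 73° cos 19° - cos 73° sin 19° = 0.809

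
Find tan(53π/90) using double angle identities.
tan(53π/90) = 2 tan 53π/180 / (1 - tan²53π/180) = -3.487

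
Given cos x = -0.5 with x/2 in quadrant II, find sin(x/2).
sin(x/2) = ±√((1 - cos x)/2); positive since x/2 ∈ QII, so sin(x/2) = √3/2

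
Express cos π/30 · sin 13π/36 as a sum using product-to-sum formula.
cos π/30 sin 13π/36 = (1/2)[sin(π/30+13π/36) - sin(π/30-13π/36)]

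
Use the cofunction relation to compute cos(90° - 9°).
cos(90° - 9°) = sin(9°) = 0.1564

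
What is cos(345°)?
cos(345°) = (√6+√2)/4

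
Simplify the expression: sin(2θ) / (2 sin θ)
sin(2θ) / (2 sin θ) = cos θ (using Double angle)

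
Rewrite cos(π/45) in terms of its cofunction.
cos(π/45) = sin(π/2 - π/45) = sin(43π/90)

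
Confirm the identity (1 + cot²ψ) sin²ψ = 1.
LHS = csc²ψ · sin²ψ = (1/sin²ψ) · sin²ψ = 1 = RHS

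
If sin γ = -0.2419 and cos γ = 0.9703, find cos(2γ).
cos(2γ) = cos²γ - sin²γ = 0.883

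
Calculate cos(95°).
cos(95°) = -0.08716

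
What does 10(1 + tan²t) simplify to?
10(1 + tan²t) = 10(sec²t) (using Pythagorean identity)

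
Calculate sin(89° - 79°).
sin(89° - 79°) = sin 89° cos 79° - cos 89° sin 79° = 0.1736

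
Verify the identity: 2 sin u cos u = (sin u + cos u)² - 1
RHS = sin²u + 2 sin u cos u + cos²u - 1 = (sin²u + cos²u) + 2 sin u cos u - 1 = 1 + 2 sin u cos u - 1 = 2 sin u cos u = LHS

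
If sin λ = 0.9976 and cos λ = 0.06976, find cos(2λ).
cos(2λ) = cos²λ - sin²λ = -0.9903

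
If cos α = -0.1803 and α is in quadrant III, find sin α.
sin α = -0.9836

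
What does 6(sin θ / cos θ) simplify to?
6(sin θ / cos θ) = 6(tan θ) (using Quotient identity)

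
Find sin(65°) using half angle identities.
sin(65°) = √((1 - cos 130°)/2) = 0.9063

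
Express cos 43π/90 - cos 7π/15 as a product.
cos 43π/90 - cos 7π/15 = -2 sin(17π/36) sin(π/180)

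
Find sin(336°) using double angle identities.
sin(336°) = 2 sin 168° cos 168° = -0.4067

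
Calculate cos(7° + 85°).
cos(7° + 85°) = cos 7° cos 85° - sin 7° sin 85° = -0.0349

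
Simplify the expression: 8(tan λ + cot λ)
8(tan λ + cot λ) = 8(sec λ csc λ) (using Quotient identities)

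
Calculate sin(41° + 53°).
sin(41° + 53°) = sin 41° cos 53° + cos 41° sin 53° = 0.9976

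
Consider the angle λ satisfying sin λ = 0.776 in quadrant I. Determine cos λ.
cos λ = √(1 - sin²λ) = 0.6307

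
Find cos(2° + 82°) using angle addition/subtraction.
cos(2° + 82°) = cos 2° cos 82° - sin 2° sin 82° = 0.1045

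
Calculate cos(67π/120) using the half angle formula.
cos(67π/120) = -√((1 + cos 67π/60)/2) = -0.1822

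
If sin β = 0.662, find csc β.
csc β = 1/sin β = 1.511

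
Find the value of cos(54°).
cos(54°) = 0.5878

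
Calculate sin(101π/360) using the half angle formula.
sin(101π/360) = √((1 - cos 101π/180)/2) = 0.7716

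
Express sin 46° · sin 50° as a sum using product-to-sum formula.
sin 46° sin 50° = (1/2)[cos(46°-50°) - cos(46°+50°)]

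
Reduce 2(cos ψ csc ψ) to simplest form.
2(cos ψ csc ψ) = 2(cot ψ) (using Reciprocal + quotient)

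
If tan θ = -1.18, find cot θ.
cot θ = 1/tan θ = -0.8475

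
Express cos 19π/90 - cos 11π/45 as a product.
cos 19π/90 - cos 11π/45 = -2 sin(41π/180) sin(-π/60)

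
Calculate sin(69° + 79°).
sin(69° + 79°) = sin 69° cos 79° + cos 69° sin 79° = 0.5299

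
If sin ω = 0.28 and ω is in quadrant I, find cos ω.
cos ω = 0.96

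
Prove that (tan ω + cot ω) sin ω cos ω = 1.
LHS = (sin ω/cos ω + cos ω/sin ω) sin ω cos ω = ((sin²ω + cos²ω)/(sin ω cos ω)) · sin ω cos ω = sin²ω + cos²ω = 1 = RHS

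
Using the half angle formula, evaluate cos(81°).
cos(81°) = √((1 + cos 162°)/2) = 0.1564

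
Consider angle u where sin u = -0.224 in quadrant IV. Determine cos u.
cos u = √(1 - sin²u) = 0.9746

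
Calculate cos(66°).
cos(66°) = 0.4067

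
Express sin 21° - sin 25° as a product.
sin 21° - sin 25° = 2 cos(23°) sin(-2°)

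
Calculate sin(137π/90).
sin(137π/90) = -0.9976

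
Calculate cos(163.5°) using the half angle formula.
cos(163.5°) = -√((1 + cos 327°)/2) = -0.9588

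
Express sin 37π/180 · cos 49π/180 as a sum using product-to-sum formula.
sin 37π/180 cos 49π/180 = (1/2)[sin(37π/180+49π/180) + sin(37π/180-49π/180)]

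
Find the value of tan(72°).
tan(72°) = 3.078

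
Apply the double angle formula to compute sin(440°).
sin(440°) = 2 sin 220° cos 220° = 0.9848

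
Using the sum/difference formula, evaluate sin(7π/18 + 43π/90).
sin(7π/18 + 43π/90) = sin 7π/18 cos 43π/90 + cos 7π/18 sin 43π/90 = 0.4067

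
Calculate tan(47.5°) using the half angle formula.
tan(47.5°) = sin 95° / (1 + cos 95°) = 1.091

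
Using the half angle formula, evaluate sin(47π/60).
sin(47π/60) = √((1 - cos 47π/30)/2) = 0.6293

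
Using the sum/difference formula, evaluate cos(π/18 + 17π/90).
cos(π/18 + 17π/90) = cos π/18 cos 17π/90 - sin π/18 sin 17π/90 = 0.7193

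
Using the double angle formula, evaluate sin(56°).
sin(56°) = 2 sin 28° cos 28° = 0.829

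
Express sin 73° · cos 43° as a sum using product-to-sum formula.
sin 73° cos 43° = (1/2)[sin(73°+43°) + sin(73°-43°)]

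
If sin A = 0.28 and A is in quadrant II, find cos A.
cos A = -0.96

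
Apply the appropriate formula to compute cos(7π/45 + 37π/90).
cos(7π/45 + 37π/90) = cos 7π/45 cos 37π/90 - sin 7π/45 sin 37π/90 = -0.2079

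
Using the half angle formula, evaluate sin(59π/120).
sin(59π/120) = √((1 - cos 59π/60)/2) = 0.9997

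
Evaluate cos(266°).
cos(266°) = -0.06976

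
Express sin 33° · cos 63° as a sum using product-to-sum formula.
sin 33° cos 63° = (1/2)[sin(33°+63°) + sin(33°-63°)]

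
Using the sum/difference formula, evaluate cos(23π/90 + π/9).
cos(23π/90 + π/9) = cos 23π/90 cos π/9 - sin 23π/90 sin π/9 = 0.4067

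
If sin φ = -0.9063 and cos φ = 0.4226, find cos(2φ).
cos(2φ) = cos²φ - sin²φ = -0.6428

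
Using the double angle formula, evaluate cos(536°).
cos(536°) = cos²268° - sin²268° = -0.9976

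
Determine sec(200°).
sec(200°) = -1.064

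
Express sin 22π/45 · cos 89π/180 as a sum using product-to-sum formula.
sin 22π/45 cos 89π/180 = (1/2)[sin(22π/45+89π/180) + sin(22π/45-89π/180)]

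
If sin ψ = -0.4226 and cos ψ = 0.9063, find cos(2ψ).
cos(2ψ) = cos²ψ - sin²ψ = 0.6428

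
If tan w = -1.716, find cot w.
cot w = 1/tan w = -0.5828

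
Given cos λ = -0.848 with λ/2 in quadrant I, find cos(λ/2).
cos(λ/2) = ±√((1 + cos λ)/2); positive since λ/2 ∈ QI, so cos(λ/2) = 0.2757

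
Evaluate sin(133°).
sin(133°) = 0.7314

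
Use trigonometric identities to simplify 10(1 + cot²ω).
10(1 + cot²ω) = 10(csc²ω) (using Pythagorean identity)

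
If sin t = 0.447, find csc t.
csc t = 1/sin t = 2.237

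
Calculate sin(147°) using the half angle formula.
sin(147°) = √((1 - cos 294°)/2) = 0.5446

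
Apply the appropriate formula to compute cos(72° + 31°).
cos(72° + 31°) = cos 72° cos 31° - sin 72° sin 31° = -0.225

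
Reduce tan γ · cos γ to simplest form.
tan γ · cos γ = sin γ (using Quotient identity)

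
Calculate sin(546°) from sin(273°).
sin(546°) = 2 sin 273° cos 273° = -0.1045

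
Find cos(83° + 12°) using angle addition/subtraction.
cos(83° + 12°) = cos 83° cos 12° - sin 83° sin 12° = -0.08716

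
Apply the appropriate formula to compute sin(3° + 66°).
sin(3° + 66°) = sin 3° cos 66° + cos 3° sin 66° = 0.9336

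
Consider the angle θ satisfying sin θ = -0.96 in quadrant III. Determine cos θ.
cos θ = ±√(1 - sin²θ) = -0.28 (negative in QIII)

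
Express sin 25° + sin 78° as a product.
sin 25° + sin 78° = 2 sin(51.5°) cos(-26.5°)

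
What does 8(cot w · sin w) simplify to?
8(cot w · sin w) = 8(cos w) (using Quotient identity)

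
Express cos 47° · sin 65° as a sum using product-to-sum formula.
cos 47° sin 65° = (1/2)[sin(47°+65°) - sin(47°-65°)]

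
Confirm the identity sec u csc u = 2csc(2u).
RHS = 2/sin(2u) = 2/(2 sin u cos u) = 1/(sin u cos u) = (1/cos u)(1/sin u) = sec u csc u = LHS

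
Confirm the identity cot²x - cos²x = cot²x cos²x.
LHS = cos²x/sin²x - cos²x = cos²x(1/sin²x - 1) = cos²x · (1 - sin²x)/sin²x = cos²x · cos²x/sin²x = cos²x · cot²x = RHS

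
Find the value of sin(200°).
sin(200°) = -0.342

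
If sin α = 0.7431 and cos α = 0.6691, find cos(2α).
cos(2α) = cos²α - sin²α = -0.1045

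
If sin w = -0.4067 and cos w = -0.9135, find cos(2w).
cos(2w) = cos²w - sin²w = 0.6691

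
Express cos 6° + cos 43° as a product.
cos 6° + cos 43° = 2 cos(24.5°) cos(-18.5°)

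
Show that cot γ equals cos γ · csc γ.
RHS = cos γ · (1/sin γ) = cos γ/sin γ = cot γ = LHS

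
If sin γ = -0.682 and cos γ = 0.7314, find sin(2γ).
sin(2γ) = 2 sin γ cos γ = -0.9976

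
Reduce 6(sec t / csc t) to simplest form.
6(sec t / csc t) = 6(tan t) (using Reciprocal identities)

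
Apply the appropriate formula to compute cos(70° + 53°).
cos(70° + 53°) = cos 70° cos 53° - sin 70° sin 53° = -0.5446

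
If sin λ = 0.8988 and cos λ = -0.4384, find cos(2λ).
cos(2λ) = cos²λ - sin²λ = -0.6156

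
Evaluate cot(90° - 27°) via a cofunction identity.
cot(90° - 27°) = tan(27°) = 0.5095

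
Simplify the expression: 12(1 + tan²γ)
12(1 + tan²γ) = 12(sec²γ) (using Pythagorean identity)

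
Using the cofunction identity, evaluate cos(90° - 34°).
cos(90° - 34°) = sin(34°) = 0.5592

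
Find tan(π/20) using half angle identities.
tan(π/20) = sin π/10 / (1 + cos π/10) = 0.1584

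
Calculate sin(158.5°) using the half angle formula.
sin(158.5°) = √((1 - cos 317°)/2) = 0.3665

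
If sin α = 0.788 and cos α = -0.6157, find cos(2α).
cos(2α) = cos²α - sin²α = -0.2419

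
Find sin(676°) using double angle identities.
sin(676°) = 2 sin 338° cos 338° = -0.6947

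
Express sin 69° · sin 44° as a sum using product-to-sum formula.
sin 69° sin 44° = (1/2)[cos(69°-44°) - cos(69°+44°)]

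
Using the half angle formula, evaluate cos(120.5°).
cos(120.5°) = -√((1 + cos 241°)/2) = -0.5075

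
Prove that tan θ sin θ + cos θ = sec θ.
LHS = sin²θ/cos θ + cos θ = (sin²θ + cos²θ)/cos θ = 1/cos θ = sec θ = RHS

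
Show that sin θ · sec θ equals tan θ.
LHS = sin θ · (1/cos θ) = sin θ/cos θ = tan θ = RHS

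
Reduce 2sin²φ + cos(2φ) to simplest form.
2sin²φ + cos(2φ) = 1 (using Double angle)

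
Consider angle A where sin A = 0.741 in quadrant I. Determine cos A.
cos A = √(1 - sin²A) = 0.6715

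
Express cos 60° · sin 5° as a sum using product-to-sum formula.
cos 60° sin 5° = (1/2)[sin(60°+5°) - sin(60°-5°)]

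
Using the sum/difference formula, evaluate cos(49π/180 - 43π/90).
cos(49π/180 - 43π/90) = cos 49π/180 cos 43π/90 + sin 49π/180 sin 43π/90 = 0.7986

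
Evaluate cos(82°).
cos(82°) = 0.1392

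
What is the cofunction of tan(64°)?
tan(64°) = cot(90° - 64°) = cot(26°)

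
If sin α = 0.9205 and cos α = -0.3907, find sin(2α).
sin(2α) = 2 sin α cos α = -0.7193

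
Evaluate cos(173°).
cos(173°) = -0.9925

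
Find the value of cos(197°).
cos(197°) = -0.9563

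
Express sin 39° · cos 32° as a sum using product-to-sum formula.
sin 39° cos 32° = (1/2)[sin(39°+32°) + sin(39°-32°)]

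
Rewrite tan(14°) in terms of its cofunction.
tan(14°) = cot(90° - 14°) = cot(76°)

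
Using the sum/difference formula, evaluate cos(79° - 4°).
cos(79° - 4°) = cos 79° cos 4° + sin 79° sin 4° = (√6-√2)/4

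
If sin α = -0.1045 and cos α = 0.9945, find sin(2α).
sin(2α) = 2 sin α cos α = -0.2079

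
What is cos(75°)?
cos(75°) = (√6-√2)/4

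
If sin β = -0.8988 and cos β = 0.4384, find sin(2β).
sin(2β) = 2 sin β cos β = -0.7881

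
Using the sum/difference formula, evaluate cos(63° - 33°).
cos(63° - 33°) = cos 63° cos 33° + sin 63° sin 33° = √3/2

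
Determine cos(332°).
cos(332°) = 0.8829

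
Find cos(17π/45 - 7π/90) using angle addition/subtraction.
cos(17π/45 - 7π/90) = cos 17π/45 cos 7π/90 + sin 17π/45 sin 7π/90 = 0.5878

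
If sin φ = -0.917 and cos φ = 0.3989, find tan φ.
tan φ = sin φ / cos φ = -2.299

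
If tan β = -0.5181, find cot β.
cot β = 1/tan β = -1.93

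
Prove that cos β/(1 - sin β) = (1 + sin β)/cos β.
RHS = (1 + sin β)(1 - sin β) / (cos β(1 - sin β)) = (1 - sin²β) / (cos β(1 - sin β)) = cos²β / (cos β(1 - sin β)) = cos β/(1 - sin β) = LHS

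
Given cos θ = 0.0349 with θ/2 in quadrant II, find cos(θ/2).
cos(θ/2) = ±√((1 + cos θ)/2); negative since θ/2 ∈ QII, so cos(θ/2) = -0.7193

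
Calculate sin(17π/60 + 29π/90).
sin(17π/60 + 29π/90) = sin 17π/60 cos 29π/90 + cos 17π/60 sin 29π/90 = 0.9455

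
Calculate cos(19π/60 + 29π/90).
cos(19π/60 + 29π/90) = cos 19π/60 cos 29π/90 - sin 19π/60 sin 29π/90 = -0.4226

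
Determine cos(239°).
cos(239°) = -0.515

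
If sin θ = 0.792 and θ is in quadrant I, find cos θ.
cos θ = 0.6105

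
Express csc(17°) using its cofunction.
csc(17°) = sec(90° - 17°) = sec(73°)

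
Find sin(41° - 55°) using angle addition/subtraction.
sin(41° - 55°) = sin 41° cos 55° - cos 41° sin 55° = -0.2419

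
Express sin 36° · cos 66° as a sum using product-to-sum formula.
sin 36° cos 66° = (1/2)[sin(36°+66°) + sin(36°-66°)]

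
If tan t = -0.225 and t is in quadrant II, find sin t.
sin t = 0.2195 (using tan²t + 1 = sec²t)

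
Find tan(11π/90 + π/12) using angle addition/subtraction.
tan(11π/90 + π/12) = (tan 11π/90 + tan π/12)/(1 - tan 11π/90 tan π/12) = 0.7536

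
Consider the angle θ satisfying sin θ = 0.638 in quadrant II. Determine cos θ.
cos θ = ±√(1 - sin²θ) = -0.77 (negative in QII)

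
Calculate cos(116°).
cos(116°) = -0.4384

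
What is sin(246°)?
sin(246°) = -0.9135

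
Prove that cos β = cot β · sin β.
RHS = (cos β/sin β) · sin β = cos β = LHS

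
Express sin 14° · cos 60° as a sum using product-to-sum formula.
sin 14° cos 60° = (1/2)[sin(14°+60°) + sin(14°-60°)]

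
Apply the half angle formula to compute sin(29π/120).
sin(29π/120) = √((1 - cos 29π/60)/2) = 0.6884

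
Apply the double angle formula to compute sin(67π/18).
sin(67π/18) = 2 sin 67π/36 cos 67π/36 = -0.766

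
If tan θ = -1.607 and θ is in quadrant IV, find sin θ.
sin θ = -0.849 (using tan²θ + 1 = sec²θ)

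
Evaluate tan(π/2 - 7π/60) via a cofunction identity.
tan(π/2 - 7π/60) = cot(7π/60) = 2.605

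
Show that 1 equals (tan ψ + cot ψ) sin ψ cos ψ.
RHS = (sin ψ/cos ψ + cos ψ/sin ψ) sin ψ cos ψ = ((sin²ψ + cos²ψ)/(sin ψ cos ψ)) · sin ψ cos ψ = sin²ψ + cos²ψ = 1 = LHS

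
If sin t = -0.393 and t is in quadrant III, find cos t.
cos t = -0.9195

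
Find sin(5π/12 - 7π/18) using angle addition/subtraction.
sin(5π/12 - 7π/18) = sin 5π/12 cos 7π/18 - cos 5π/12 sin 7π/18 = 0.08716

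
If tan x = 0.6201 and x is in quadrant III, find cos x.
cos x = -0.8499 (using tan²x + 1 = sec²x)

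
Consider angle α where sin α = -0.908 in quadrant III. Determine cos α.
cos α = ±√(1 - sin²α) = -0.419 (negative in QIII)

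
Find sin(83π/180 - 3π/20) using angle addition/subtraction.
sin(83π/180 - 3π/20) = sin 83π/180 cos 3π/20 - cos 83π/180 sin 3π/20 = 0.829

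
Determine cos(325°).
cos(325°) = 0.8192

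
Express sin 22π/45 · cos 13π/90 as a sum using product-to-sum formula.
sin 22π/45 cos 13π/90 = (1/2)[sin(22π/45+13π/90) + sin(22π/45-13π/90)]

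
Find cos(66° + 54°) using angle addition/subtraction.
cos(66° + 54°) = cos 66° cos 54° - sin 66° sin 54° = -1/2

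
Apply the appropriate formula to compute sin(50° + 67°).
sin(50° + 67°) = sin 50° cos 67° + cos 50° sin 67° = 0.891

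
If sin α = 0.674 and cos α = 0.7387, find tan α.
tan α = sin α / cos α = 0.9124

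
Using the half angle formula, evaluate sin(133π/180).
sin(133π/180) = √((1 - cos 133π/90)/2) = 0.7314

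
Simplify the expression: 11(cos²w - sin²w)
11(cos²w - sin²w) = 11(cos(2w)) (using Double angle)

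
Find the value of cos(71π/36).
cos(71π/36) = 0.9962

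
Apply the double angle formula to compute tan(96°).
tan(96°) = 2 tan 48° / (1 - tan²48°) = -9.514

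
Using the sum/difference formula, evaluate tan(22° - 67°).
tan(22° - 67°) = (tan 22° - tan 67°)/(1 + tan 22° tan 67°) = -1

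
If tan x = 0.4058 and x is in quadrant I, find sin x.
sin x = 0.376 (using tan²x + 1 = sec²x)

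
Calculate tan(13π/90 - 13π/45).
tan(13π/90 - 13π/45) = (tan 13π/90 - tan 13π/45)/(1 + tan 13π/90 tan 13π/45) = -0.4877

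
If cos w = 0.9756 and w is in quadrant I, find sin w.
sin w = 0.2196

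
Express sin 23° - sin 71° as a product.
sin 23° - sin 71° = 2 cos(47°) sin(-24°)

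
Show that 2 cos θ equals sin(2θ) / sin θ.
RHS = 2 sin θ cos θ / sin θ = 2 cos θ = LHS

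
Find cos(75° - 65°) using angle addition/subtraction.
cos(75° - 65°) = cos 75° cos 65° + sin 75° sin 65° = 0.9848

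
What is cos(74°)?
cos(74°) = 0.2756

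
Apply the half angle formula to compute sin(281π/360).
sin(281π/360) = √((1 - cos 281π/180)/2) = 0.6361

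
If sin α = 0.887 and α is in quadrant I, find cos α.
cos α = 0.4618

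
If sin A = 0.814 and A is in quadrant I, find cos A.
cos A = 0.5809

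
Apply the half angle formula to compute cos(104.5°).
cos(104.5°) = -√((1 + cos 209°)/2) = -0.2504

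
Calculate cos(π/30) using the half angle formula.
cos(π/30) = √((1 + cos π/15)/2) = 0.9945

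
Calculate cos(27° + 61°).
cos(27° + 61°) = cos 27° cos 61° - sin 27° sin 61° = 0.0349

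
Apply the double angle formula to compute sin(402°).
sin(402°) = 2 sin 201° cos 201° = 0.6691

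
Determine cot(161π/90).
cot(161π/90) = -1.28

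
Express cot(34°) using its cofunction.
cot(34°) = tan(90° - 34°) = tan(56°)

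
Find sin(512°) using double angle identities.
sin(512°) = 2 sin 256° cos 256° = 0.4695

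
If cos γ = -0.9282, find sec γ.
sec γ = 1/cos γ = -1.077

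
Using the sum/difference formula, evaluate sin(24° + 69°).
sin(24° + 69°) = sin 24° cos 69° + cos 24° sin 69° = 0.9986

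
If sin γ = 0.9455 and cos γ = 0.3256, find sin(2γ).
sin(2γ) = 2 sin γ cos γ = 0.6157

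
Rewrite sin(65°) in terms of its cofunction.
sin(65°) = cos(90° - 65°) = cos(25°)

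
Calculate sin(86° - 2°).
sin(86° - 2°) = sin 86° cos 2° - cos 86° sin 2° = 0.9945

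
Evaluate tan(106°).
tan(106°) = -3.487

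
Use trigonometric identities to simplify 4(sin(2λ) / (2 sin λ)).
4(sin(2λ) / (2 sin λ)) = 4(cos λ) (using Double angle)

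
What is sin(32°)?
sin(32°) = 0.5299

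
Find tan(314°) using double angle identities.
tan(314°) = 2 tan 157° / (1 - tan²157°) = -1.036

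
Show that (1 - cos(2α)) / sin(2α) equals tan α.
LHS = 2sin²α / (2 sin α cos α) = sin α/cos α = tan α = RHS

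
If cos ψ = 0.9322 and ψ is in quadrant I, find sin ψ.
sin ψ = 0.3619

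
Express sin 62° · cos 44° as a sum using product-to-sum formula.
sin 62° cos 44° = (1/2)[sin(62°+44°) + sin(62°-44°)]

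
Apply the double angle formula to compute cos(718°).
cos(718°) = cos²359° - sin²359° = 0.9994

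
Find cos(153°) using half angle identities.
cos(153°) = -√((1 + cos 306°)/2) = -0.891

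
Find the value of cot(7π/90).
cot(7π/90) = 4.011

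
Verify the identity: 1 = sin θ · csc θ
RHS = sin θ · (1/sin θ) = 1 = LHS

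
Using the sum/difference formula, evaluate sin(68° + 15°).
sin(68° + 15°) = sin 68° cos 15° + cos 68° sin 15° = 0.9925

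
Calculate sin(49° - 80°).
sin(49° - 80°) = sin 49° cos 80° - cos 49° sin 80° = -0.515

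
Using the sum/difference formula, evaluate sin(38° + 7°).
sin(38° + 7°) = sin 38° cos 7° + cos 38° sin 7° = √2/2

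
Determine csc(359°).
csc(359°) = -57.3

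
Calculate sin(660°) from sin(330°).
sin(660°) = 2 sin 330° cos 330° = -√3/2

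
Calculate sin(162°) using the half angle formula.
sin(162°) = √((1 - cos 324°)/2) = 0.309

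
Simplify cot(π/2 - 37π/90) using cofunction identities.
cot(π/2 - 37π/90) = tan(37π/90)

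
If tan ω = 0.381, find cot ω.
cot ω = 1/tan ω = 2.625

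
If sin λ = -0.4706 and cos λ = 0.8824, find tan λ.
tan λ = sin λ / cos λ = -0.5333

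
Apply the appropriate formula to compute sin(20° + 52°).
sin(20° + 52°) = sin 20° cos 52° + cos 20° sin 52° = 0.9511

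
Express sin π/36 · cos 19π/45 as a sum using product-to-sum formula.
sin π/36 cos 19π/45 = (1/2)[sin(π/36+19π/45) + sin(π/36-19π/45)]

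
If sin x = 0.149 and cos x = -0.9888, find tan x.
tan x = sin x / cos x = -0.1507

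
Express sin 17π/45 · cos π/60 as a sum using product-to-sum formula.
sin 17π/45 cos π/60 = (1/2)[sin(17π/45+π/60) + sin(17π/45-π/60)]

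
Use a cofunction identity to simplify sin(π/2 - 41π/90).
sin(π/2 - 41π/90) = cos(41π/90)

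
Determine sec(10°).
sec(10°) = 1.015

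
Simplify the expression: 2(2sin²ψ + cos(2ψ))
2(2sin²ψ + cos(2ψ)) = 2 (using Double angle)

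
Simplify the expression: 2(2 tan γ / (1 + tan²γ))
2(2 tan γ / (1 + tan²γ)) = 2(sin(2γ)) (using Double angle)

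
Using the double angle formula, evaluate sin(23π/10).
sin(23π/10) = 2 sin 23π/20 cos 23π/20 = 0.809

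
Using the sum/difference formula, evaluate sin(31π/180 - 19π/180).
sin(31π/180 - 19π/180) = sin 31π/180 cos 19π/180 - cos 31π/180 sin 19π/180 = 0.2079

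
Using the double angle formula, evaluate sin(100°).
sin(100°) = 2 sin 50° cos 50° = 0.9848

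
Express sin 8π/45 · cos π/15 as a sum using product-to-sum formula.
sin 8π/45 cos π/15 = (1/2)[sin(8π/45+π/15) + sin(8π/45-π/15)]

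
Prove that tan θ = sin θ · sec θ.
RHS = sin θ · (1/cos θ) = sin θ/cos θ = tan θ = LHS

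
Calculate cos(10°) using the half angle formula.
cos(10°) = √((1 + cos 20°)/2) = 0.9848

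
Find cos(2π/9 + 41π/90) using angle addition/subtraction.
cos(2π/9 + 41π/90) = cos 2π/9 cos 41π/90 - sin 2π/9 sin 41π/90 = -0.5299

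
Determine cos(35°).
cos(35°) = 0.8192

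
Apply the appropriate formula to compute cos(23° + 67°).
cos(23° + 67°) = cos 23° cos 67° - sin 23° sin 67° = 0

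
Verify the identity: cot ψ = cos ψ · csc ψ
RHS = cos ψ · (1/sin ψ) = cos ψ/sin ψ = cot ψ = LHS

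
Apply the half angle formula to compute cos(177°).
cos(177°) = -√((1 + cos 354°)/2) = -0.9986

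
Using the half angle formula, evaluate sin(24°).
sin(24°) = √((1 - cos 48°)/2) = 0.4067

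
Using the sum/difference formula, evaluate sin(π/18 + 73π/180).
sin(π/18 + 73π/180) = sin π/18 cos 73π/180 + cos π/18 sin 73π/180 = 0.9925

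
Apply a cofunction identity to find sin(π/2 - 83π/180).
sin(π/2 - 83π/180) = cos(83π/180) = 0.1219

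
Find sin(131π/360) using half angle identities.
sin(131π/360) = √((1 - cos 131π/180)/2) = 0.91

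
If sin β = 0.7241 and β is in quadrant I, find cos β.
cos β = 0.6897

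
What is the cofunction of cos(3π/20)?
cos(3π/20) = sin(π/2 - 3π/20) = sin(7π/20)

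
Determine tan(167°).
tan(167°) = -0.2309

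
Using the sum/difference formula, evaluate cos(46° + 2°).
cos(46° + 2°) = cos 46° cos 2° - sin 46° sin 2° = 0.6691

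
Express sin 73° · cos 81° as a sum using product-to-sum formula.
sin 73° cos 81° = (1/2)[sin(73°+81°) + sin(73°-81°)]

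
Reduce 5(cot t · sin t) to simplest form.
5(cot t · sin t) = 5(cos t) (using Quotient identity)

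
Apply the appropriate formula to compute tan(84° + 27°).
tan(84° + 27°) = (tan 84° + tan 27°)/(1 - tan 84° tan 27°) = -2.605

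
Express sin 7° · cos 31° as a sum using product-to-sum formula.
sin 7° cos 31° = (1/2)[sin(7°+31°) + sin(7°-31°)]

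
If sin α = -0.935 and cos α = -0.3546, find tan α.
tan α = sin α / cos α = 2.637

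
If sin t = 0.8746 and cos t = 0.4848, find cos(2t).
cos(2t) = cos²t - sin²t = -0.5299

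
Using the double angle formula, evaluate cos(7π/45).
cos(7π/45) = cos²7π/90 - sin²7π/90 = 0.8829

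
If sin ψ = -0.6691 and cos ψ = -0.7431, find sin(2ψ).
sin(2ψ) = 2 sin ψ cos ψ = 0.9944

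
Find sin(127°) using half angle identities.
sin(127°) = √((1 - cos 254°)/2) = 0.7986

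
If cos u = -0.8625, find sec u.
sec u = 1/cos u = -1.159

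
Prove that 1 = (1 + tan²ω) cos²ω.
RHS = sec²ω · cos²ω = (1/cos²ω) · cos²ω = 1 = LHS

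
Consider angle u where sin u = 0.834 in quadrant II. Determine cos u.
cos u = ±√(1 - sin²u) = -0.5518 (negative in QII)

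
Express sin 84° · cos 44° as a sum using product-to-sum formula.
sin 84° cos 44° = (1/2)[sin(84°+44°) + sin(84°-44°)]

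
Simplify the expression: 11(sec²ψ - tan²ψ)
11(sec²ψ - tan²ψ) = 11 (using Pythagorean identity)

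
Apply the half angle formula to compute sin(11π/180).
sin(11π/180) = √((1 - cos 11π/90)/2) = 0.1908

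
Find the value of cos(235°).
cos(235°) = -0.5736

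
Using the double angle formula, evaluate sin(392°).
sin(392°) = 2 sin 196° cos 196° = 0.5299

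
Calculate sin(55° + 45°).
sin(55° + 45°) = sin 55° cos 45° + cos 55° sin 45° = 0.9848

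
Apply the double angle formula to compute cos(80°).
cos(80°) = cos²40° - sin²40° = 0.1736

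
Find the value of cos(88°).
cos(88°) = 0.0349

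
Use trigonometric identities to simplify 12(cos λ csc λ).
12(cos λ csc λ) = 12(cot λ) (using Reciprocal + quotient)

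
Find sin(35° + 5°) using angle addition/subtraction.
sin(35° + 5°) = sin 35° cos 5° + cos 35° sin 5° = 0.6428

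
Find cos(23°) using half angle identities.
cos(23°) = √((1 + cos 46°)/2) = 0.9205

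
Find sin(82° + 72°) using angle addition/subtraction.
sin(82° + 72°) = sin 82° cos 72° + cos 82° sin 72° = 0.4384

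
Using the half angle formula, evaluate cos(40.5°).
cos(40.5°) = √((1 + cos 81°)/2) = 0.7604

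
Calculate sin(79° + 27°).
sin(79° + 27°) = sin 79° cos 27° + cos 79° sin 27° = 0.9613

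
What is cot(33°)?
cot(33°) = 1.54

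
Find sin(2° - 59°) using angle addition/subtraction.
sin(2° - 59°) = sin 2° cos 59° - cos 2° sin 59° = -0.8387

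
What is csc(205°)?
csc(205°) = -2.366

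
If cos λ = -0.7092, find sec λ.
sec λ = 1/cos λ = -1.41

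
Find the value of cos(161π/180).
cos(161π/180) = -0.9455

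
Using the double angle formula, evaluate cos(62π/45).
cos(62π/45) = cos²31π/45 - sin²31π/45 = -0.3746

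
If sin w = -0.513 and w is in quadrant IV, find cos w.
cos w = 0.8584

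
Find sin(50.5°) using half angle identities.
sin(50.5°) = √((1 - cos 101°)/2) = 0.7716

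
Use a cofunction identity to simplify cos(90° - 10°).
cos(90° - 10°) = sin(10°)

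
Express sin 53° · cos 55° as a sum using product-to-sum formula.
sin 53° cos 55° = (1/2)[sin(53°+55°) + sin(53°-55°)]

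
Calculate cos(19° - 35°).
cos(19° - 35°) = cos 19° cos 35° + sin 19° sin 35° = 0.9613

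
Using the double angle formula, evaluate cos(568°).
cos(568°) = cos²284° - sin²284° = -0.8829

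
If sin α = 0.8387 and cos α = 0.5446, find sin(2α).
sin(2α) = 2 sin α cos α = 0.9135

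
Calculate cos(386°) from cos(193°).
cos(386°) = 1 - 2sin²193° = 0.8988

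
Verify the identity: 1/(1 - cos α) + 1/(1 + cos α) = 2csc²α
LHS = [(1 + cos α) + (1 - cos α)] / [(1 - cos α)(1 + cos α)] = 2/(1 - cos²α) = 2/sin²α = 2csc²α = RHS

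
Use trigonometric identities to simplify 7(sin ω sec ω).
7(sin ω sec ω) = 7(tan ω) (using Reciprocal + quotient)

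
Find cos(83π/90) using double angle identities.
cos(83π/90) = 2cos²83π/180 - 1 = -0.9703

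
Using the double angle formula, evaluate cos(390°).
cos(390°) = cos²195° - sin²195° = √3/2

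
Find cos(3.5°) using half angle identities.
cos(3.5°) = √((1 + cos 7°)/2) = 0.9981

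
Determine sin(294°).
sin(294°) = -0.9135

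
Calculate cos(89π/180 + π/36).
cos(89π/180 + π/36) = cos 89π/180 cos π/36 - sin 89π/180 sin π/36 = -0.06976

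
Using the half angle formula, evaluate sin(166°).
sin(166°) = √((1 - cos 332°)/2) = 0.2419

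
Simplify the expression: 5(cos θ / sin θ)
5(cos θ / sin θ) = 5(cot θ) (using Quotient identity)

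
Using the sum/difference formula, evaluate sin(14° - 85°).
sin(14° - 85°) = sin 14° cos 85° - cos 14° sin 85° = -0.9455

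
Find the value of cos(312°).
cos(312°) = 0.6691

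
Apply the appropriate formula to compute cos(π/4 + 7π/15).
cos(π/4 + 7π/15) = cos π/4 cos 7π/15 - sin π/4 sin 7π/15 = -0.6293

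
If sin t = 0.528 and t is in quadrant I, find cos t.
cos t = 0.8492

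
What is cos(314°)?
cos(314°) = 0.6947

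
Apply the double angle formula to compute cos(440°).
cos(440°) = 2cos²220° - 1 = 0.1736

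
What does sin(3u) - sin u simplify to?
sin(3u) - sin u = 2 cos(2u) sin u (using Sum-to-product)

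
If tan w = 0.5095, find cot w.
cot w = 1/tan w = 1.963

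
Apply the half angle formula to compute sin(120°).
sin(120°) = √((1 - cos 240°)/2) = √3/2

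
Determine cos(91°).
cos(91°) = -0.01745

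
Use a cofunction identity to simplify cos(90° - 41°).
cos(90° - 41°) = sin(41°)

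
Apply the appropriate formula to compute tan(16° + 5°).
tan(16° + 5°) = (tan 16° + tan 5°)/(1 - tan 16° tan 5°) = 0.3839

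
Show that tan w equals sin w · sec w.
RHS = sin w · (1/cos w) = sin w/cos w = tan w = LHS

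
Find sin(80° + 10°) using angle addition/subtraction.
sin(80° + 10°) = sin 80° cos 10° + cos 80° sin 10° = 1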